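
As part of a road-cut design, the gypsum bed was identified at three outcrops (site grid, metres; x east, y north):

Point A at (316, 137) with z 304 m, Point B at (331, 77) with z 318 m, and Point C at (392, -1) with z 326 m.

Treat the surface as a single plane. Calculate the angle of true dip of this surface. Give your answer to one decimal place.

Let the plane be z = a·x + b·y + c.
Point B−Point A: 15a − 60b = 14;  Point C−Point A: 76a − 138b = 22.
Solving gives a = −0.24578, b = −0.29478.
Gradient magnitude |∇z| = √(a² + b²) = √(0.06041 + 0.08689) = 0.38380.
True dip = arctan(0.38380) = 21.0°, dipping toward NE (azimuth ≈ 040°).

21.0°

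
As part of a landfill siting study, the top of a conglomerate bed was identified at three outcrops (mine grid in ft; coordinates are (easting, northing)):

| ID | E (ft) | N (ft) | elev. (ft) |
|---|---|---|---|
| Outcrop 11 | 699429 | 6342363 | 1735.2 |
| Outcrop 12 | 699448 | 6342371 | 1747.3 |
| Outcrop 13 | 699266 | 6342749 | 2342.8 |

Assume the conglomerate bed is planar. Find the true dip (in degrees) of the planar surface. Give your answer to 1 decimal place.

Two edge vectors: Outcrop 11→Outcrop 12 = (19, 8, 12.1), Outcrop 11→Outcrop 13 = (-163, 386, 607.6).
Normal n = (Outcrop 11→Outcrop 12) × (Outcrop 11→Outcrop 13) = (190.2, -13516.7, 8638).
So ∂z/∂E = −n_x/n_z = −0.02202 and ∂z/∂N = −n_y/n_z = 1.56480.
Gradient magnitude |∇z| = √(a² + b²) = √(0.00048 + 2.44858) = 1.56495.
True dip = arctan(1.56495) = 57.4°, dipping toward S (azimuth ≈ 179°).

57.4°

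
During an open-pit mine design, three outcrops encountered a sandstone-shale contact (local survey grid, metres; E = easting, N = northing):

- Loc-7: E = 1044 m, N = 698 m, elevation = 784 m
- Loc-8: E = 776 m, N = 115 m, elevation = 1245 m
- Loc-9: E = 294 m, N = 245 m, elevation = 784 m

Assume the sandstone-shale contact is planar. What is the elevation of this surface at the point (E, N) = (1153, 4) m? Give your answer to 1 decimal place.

1615.8 m

Let the plane be z = a·E + b·N + c.
Loc-8−Loc-7: −268a − 583b = 461;  Loc-9−Loc-7: −750a − 453b = 0.
Solving gives a = 0.661186, b = −1.094679.
Then c = 784 − a·1044 − b·698 = 857.81.
At (1153, 4): z = 762.3 − 4.4 + 857.81 = 1615.8 m.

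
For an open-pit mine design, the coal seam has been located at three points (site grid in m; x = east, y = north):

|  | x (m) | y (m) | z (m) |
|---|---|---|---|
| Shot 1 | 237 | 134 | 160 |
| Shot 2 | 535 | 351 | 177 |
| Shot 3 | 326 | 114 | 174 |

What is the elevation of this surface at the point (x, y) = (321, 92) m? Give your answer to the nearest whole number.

176 m

Let the plane be z = a·x + b·y + c.
Shot 2−Shot 1: 298a + 217b = 17;  Shot 3−Shot 1: 89a − 20b = 14.
Solving gives a = 0.13366, b = −0.10521.
Then c = 160 − a·237 − b·134 = 142.42.
At (321, 92): z = 42.9 − 9.7 + 142.42 = 175.6 m.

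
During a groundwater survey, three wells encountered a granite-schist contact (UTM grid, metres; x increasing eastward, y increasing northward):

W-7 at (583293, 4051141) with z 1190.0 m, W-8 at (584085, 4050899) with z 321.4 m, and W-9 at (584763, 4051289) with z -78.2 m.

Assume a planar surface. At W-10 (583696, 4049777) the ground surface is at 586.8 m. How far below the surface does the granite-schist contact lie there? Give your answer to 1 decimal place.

Two edge vectors: W-7→W-8 = (792, -242, -868.6), W-7→W-9 = (1470, 148, -1268.2).
Normal n = (W-7→W-8) × (W-7→W-9) = (435457.2, -272427.6, 472956).
So ∂z/∂x = −n_x/n_z = −0.920713978 and ∂z/∂y = −n_y/n_z = 0.576010453.
Intercept c from W-7: 1190 + 537046.02 − 2333499.56 = −1795263.55.
At (583696, 4049777): z_contact = −537417.07 + 2332713.89 − 1795263.55 = 33.27 m.
Depth below ground = 586.8 − 33.27 = 553.5 m.

553.5 m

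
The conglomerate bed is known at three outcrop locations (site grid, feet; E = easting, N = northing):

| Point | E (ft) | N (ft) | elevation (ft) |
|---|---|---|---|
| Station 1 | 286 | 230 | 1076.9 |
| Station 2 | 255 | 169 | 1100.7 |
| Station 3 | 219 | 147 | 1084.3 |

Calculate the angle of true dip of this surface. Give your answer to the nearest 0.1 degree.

Let the plane be z = a·E + b·N + c.
Station 2−Station 1: −31a − 61b = 23.8;  Station 3−Station 1: −67a − 83b = 7.4.
Solving gives a = 1.00661, b = −0.90172.
Gradient magnitude |∇z| = √(a² + b²) = √(1.01325 + 0.81309) = 1.35142.
True dip = arctan(1.35142) = 53.5°, dipping toward NW (azimuth ≈ 312°).

53.5°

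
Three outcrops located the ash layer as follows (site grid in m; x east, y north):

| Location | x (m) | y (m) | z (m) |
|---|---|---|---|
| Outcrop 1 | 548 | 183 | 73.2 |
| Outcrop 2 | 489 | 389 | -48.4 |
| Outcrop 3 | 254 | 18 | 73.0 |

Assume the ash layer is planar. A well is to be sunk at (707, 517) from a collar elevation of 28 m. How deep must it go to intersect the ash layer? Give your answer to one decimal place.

79.1 m

Let the plane be z = a·x + b·y + c.
Outcrop 2−Outcrop 1: −59a + 206b = −121.6;  Outcrop 3−Outcrop 1: −294a − 165b = −0.2.
Solving gives a = 0.28600, b = −0.50838.
Then c = 73.2 − a·548 − b·183 = 9.51.
At (707, 517): z_contact = 202.20 − 262.83 + 9.51 = -51.13 m.
Depth below ground = 28 − (-51.13) = 79.1 m.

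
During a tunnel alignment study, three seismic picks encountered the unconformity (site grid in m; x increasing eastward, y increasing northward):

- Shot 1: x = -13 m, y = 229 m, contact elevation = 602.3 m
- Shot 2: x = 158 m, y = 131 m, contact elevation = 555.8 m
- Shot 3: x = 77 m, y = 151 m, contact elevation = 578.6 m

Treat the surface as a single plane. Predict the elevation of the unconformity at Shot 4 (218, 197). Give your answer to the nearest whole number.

Let the plane be z = a·x + b·y + c.
Shot 2−Shot 1: 171a − 98b = −46.5;  Shot 3−Shot 1: 90a − 78b = −23.7.
Solving gives a = −0.28871, b = −0.02928.
Then c = 602.3 − a·-13 − b·229 = 605.25.
At (218, 197): z = −62.9 − 5.8 + 605.25 = 536.5 m.

537 m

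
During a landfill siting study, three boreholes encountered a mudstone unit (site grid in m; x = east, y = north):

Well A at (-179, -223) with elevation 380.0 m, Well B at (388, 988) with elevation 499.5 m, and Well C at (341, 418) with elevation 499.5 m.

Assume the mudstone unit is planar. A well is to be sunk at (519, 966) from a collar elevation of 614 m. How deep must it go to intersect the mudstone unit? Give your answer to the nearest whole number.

Let the plane be z = a·x + b·y + c.
Well B−Well A: 567a + 1211b = 119.5;  Well C−Well A: 520a + 641b = 119.5.
Solving gives a = 0.25581, b = −0.02109.
Then c = 380 − a·-179 − b·-223 = 421.09.
At (519, 966): z_contact = 132.8 − 20.4 + 421.09 = 533.5 m.
Depth below ground = 614 − 533.5 = 81 m.

81 m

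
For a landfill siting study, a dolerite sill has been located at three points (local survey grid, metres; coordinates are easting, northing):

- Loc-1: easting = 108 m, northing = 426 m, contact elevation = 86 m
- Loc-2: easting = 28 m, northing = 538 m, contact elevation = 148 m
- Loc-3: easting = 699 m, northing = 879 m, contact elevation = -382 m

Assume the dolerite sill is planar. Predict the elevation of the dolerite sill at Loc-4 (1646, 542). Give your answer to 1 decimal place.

-1123.6 m

Let the plane be z = a·easting + b·northing + c.
Loc-2−Loc-1: −80a + 112b = 62;  Loc-3−Loc-1: 591a + 453b = −468.
Solving gives a = −0.785907, b = −0.007791.
Then c = 86 − a·108 − b·426 = 174.20.
At (1646, 542): z = −1293.6 − 4.2 + 174.20 = -1123.6 m.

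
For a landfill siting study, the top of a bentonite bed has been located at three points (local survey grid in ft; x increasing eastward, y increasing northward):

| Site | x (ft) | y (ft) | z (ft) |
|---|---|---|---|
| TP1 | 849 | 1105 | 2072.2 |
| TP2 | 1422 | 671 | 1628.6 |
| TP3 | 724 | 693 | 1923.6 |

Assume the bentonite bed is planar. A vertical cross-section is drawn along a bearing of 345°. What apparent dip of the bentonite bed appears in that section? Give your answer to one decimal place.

Two edge vectors: TP1→TP2 = (573, -434, -443.6), TP1→TP3 = (-125, -412, -148.6).
Normal n = (TP1→TP2) × (TP1→TP3) = (-118270.8, 140597.8, -290326).
So ∂z/∂x = −n_x/n_z = −0.40737 and ∂z/∂y = −n_y/n_z = 0.48428.
Unit vector along 345° is (sin 345°, cos 345°) = (-0.2588, 0.9659).
Slope in that direction = a·(-0.2588) + b·(0.9659) = 0.57321.
Apparent dip = arctan|0.57321| = 29.8° (true dip is 32.3°, so apparent ≤ true as expected).

29.8°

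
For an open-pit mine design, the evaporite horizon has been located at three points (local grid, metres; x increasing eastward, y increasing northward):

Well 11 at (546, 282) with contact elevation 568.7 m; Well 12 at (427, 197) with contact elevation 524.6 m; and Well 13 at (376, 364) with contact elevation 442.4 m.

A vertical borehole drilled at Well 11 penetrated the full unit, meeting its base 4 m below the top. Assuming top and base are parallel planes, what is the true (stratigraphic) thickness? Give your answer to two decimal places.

Two edge vectors: Well 11→Well 12 = (-119, -85, -44.1), Well 11→Well 13 = (-170, 82, -126.3).
Normal n = (Well 11→Well 12) × (Well 11→Well 13) = (14351.7, -7532.7, -24208).
So ∂z/∂x = −n_x/n_z = 0.59285 and ∂z/∂y = −n_y/n_z = −0.31117.
|∇z| = √(a²+b²) = 0.66955, so dip δ = arctan(0.66955) = 33.80°.
True thickness = vertical thickness × cos δ = 4 × cos 33.80° = 3.32 m.

3.32 m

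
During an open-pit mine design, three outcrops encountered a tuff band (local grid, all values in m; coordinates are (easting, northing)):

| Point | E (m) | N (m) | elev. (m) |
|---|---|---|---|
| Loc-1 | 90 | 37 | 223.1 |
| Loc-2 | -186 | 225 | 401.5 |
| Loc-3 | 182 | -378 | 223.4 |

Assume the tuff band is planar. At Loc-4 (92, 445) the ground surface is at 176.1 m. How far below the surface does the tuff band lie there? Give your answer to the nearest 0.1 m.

23.7 m

Let the plane be z = a·E + b·N + c.
Loc-2−Loc-1: −276a + 188b = 178.4;  Loc-3−Loc-1: 92a − 415b = 0.3.
Solving gives a = −0.76192, b = −0.16963.
Then c = 223.1 − a·90 − b·37 = 297.95.
At (92, 445): z_contact = −70.10 − 75.49 + 297.95 = 152.37 m.
Depth below ground = 176.1 − 152.37 = 23.7 m.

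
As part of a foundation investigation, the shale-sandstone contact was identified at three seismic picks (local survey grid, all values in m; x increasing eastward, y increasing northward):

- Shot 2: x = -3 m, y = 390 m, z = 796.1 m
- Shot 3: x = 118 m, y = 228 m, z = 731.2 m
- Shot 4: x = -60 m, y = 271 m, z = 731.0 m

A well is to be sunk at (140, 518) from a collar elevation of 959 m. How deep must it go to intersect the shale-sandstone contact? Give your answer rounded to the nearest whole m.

83 m

Let the plane be z = a·x + b·y + c.
Shot 3−Shot 2: 121a − 162b = −64.9;  Shot 4−Shot 2: −57a − 119b = −65.1.
Solving gives a = 0.11946, b = 0.48984.
Then c = 796.1 − a·-3 − b·390 = 605.42.
At (140, 518): z_contact = 16.7 + 253.7 + 605.42 = 875.9 m.
Depth below ground = 959 − 875.9 = 83 m.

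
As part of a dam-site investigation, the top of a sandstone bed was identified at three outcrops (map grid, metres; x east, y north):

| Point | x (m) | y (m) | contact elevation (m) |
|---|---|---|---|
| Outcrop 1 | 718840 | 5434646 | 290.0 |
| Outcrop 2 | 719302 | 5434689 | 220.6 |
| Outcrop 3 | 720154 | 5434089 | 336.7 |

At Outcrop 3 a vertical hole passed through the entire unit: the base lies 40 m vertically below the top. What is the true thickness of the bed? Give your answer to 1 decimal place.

Let the plane be z = a·x + b·y + c.
Outcrop 2−Outcrop 1: 462a + 43b = −69.4;  Outcrop 3−Outcrop 1: 1314a − 557b = 46.7.
Solving gives a = −0.11677, b = −0.35932.
|∇z| = √(a²+b²) = 0.37782, so dip δ = arctan(0.37782) = 20.70°.
True thickness = vertical thickness × cos δ = 40 × cos 20.70° = 37.4 m.

37.4 m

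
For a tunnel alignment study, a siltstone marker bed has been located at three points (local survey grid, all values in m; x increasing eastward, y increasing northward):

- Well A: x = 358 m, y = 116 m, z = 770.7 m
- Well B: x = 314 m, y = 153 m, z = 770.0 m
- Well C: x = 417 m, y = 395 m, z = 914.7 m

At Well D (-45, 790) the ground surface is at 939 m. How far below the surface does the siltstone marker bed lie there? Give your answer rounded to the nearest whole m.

Let the plane be z = a·x + b·y + c.
Well B−Well A: −44a + 37b = −0.7;  Well C−Well A: 59a + 279b = 144.
Solving gives a = 0.38200, b = 0.43535.
Then c = 770.7 − a·358 − b·116 = 583.44.
At (-45, 790): z_contact = −17.2 + 343.9 + 583.44 = 910.2 m.
Depth below ground = 939 − 910.2 = 29 m.

29 m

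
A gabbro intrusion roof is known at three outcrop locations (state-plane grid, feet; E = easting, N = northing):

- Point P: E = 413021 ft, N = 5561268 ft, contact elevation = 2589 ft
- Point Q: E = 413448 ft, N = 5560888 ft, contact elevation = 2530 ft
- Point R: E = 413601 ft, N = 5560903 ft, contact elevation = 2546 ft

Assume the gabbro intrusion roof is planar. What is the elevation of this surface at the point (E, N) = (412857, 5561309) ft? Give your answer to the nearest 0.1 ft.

Two edge vectors: Point P→Point Q = (427, -380, -59), Point P→Point R = (580, -365, -43).
Normal n = (Point P→Point Q) × (Point P→Point R) = (-5195, -15859, 64545).
So ∂z/∂E = −n_x/n_z = 0.080486482 and ∂z/∂N = −n_y/n_z = 0.245704547.
Intercept c from Point P: 2589 − 33242.61 − 1366428.84 = −1397082.44.
At (412857, 5561309): z = 33229.4 + 1366438.9 − 1397082.44 = 2585.9 ft.

2585.9 ft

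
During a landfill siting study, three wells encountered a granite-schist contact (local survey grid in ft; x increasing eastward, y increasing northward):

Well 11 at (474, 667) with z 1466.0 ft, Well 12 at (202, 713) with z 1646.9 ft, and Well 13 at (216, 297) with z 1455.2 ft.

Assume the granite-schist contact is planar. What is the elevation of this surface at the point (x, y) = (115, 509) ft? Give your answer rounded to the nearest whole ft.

1608 ft

Let the plane be z = a·x + b·y + c.
Well 12−Well 11: −272a + 46b = 180.9;  Well 13−Well 11: −258a − 370b = −10.8.
Solving gives a = −0.59050, b = 0.44094.
Then c = 1466 − a·474 − b·667 = 1451.79.
At (115, 509): z = −67.9 + 224.4 + 1451.79 = 1608.3 ft.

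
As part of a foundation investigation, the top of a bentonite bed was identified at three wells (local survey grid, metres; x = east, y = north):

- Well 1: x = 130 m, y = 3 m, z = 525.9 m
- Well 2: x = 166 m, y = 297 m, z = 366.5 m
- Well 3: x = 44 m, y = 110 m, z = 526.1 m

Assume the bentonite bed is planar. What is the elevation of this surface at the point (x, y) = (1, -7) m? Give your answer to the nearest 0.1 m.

606.4 m

Two edge vectors: Well 1→Well 2 = (36, 294, -159.4), Well 1→Well 3 = (-86, 107, 0.2).
Normal n = (Well 1→Well 2) × (Well 1→Well 3) = (17114.6, 13701.2, 29136).
So ∂z/∂x = −n_x/n_z = −0.58740 and ∂z/∂y = −n_y/n_z = −0.47025.
Intercept c from Well 1: 525.9 + 76.36 + 1.41 = 603.67.
At (1, -7): z = −0.6 + 3.3 + 603.67 = 606.4 m.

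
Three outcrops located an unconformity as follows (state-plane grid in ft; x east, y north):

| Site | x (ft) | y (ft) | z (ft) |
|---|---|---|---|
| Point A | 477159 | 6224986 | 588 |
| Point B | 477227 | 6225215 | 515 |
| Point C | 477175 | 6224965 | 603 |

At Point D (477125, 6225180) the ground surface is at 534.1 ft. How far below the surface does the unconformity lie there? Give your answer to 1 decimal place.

42.2 ft

Let the plane be z = a·x + b·y + c.
Point B−Point A: 68a + 229b = −73;  Point C−Point A: 16a − 21b = 15.
Solving gives a = 0.373527101, b = −0.429693637.
Then c = 588 − a·477159 − b·6224986 = 2497193.06.
At (477125, 6225180): z_contact = 178219.12 − 2674920.24 + 2497193.06 = 491.94 ft.
Depth below ground = 534.1 − 491.94 = 42.2 ft.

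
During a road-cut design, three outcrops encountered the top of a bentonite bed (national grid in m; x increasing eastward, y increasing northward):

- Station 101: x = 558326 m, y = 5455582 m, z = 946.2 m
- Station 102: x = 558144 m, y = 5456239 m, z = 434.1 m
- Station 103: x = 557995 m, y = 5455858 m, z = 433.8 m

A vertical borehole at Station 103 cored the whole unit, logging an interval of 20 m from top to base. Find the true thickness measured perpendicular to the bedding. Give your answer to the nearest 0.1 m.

12.5 m

Let the plane be z = a·x + b·y + c.
Station 102−Station 101: −182a + 657b = −512.1;  Station 103−Station 101: −331a + 276b = −512.4.
Solving gives a = 1.16786, b = −0.45594.
|∇z| = √(a²+b²) = 1.25370, so dip δ = arctan(1.25370) = 51.42°.
True thickness = vertical thickness × cos δ = 20 × cos 51.42° = 12.5 m.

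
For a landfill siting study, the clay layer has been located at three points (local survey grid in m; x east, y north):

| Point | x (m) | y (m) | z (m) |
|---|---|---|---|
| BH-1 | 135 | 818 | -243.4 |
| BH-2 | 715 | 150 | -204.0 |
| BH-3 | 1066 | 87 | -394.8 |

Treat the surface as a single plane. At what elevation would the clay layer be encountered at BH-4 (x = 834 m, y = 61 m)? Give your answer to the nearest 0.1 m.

Two edge vectors: BH-1→BH-2 = (580, -668, 39.4), BH-1→BH-3 = (931, -731, -151.4).
Normal n = (BH-1→BH-2) × (BH-1→BH-3) = (129936.6, 124493.4, 197928).
So ∂z/∂x = −n_x/n_z = −0.656484 and ∂z/∂y = −n_y/n_z = −0.628983.
Intercept c from BH-1: -243.4 + 88.63 + 514.51 = 359.73.
At (834, 61): z = −547.5 − 38.4 + 359.73 = -226.1 m.

-226.1 m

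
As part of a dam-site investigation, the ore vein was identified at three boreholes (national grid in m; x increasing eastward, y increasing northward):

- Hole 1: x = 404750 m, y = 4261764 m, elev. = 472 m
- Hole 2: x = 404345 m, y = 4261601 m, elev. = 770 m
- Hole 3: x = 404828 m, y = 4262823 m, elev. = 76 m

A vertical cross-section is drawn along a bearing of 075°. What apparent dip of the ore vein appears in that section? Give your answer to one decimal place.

Two edge vectors: Hole 1→Hole 2 = (-405, -163, 298), Hole 1→Hole 3 = (78, 1059, -396).
Normal n = (Hole 1→Hole 2) × (Hole 1→Hole 3) = (-251034, -137136, -416181).
So ∂z/∂x = −n_x/n_z = −0.60318 and ∂z/∂y = −n_y/n_z = −0.32951.
Unit vector along 075° is (sin 75°, cos 75°) = (0.9659, 0.2588).
Slope in that direction = a·(0.9659) + b·(0.2588) = −0.66792.
Apparent dip = arctan|0.66792| = 33.7° (true dip is 34.5°, so apparent ≤ true as expected).

33.7°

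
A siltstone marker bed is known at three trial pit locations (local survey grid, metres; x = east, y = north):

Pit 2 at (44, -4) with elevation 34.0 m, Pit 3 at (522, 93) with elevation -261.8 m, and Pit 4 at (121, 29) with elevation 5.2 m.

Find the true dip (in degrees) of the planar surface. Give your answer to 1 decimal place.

53.9°

Two edge vectors: Pit 2→Pit 3 = (478, 97, -295.8), Pit 2→Pit 4 = (77, 33, -28.8).
Normal n = (Pit 2→Pit 3) × (Pit 2→Pit 4) = (6967.8, -9010.2, 8305).
So ∂z/∂x = −n_x/n_z = −0.83899 and ∂z/∂y = −n_y/n_z = 1.08491.
Gradient magnitude |∇z| = √(a² + b²) = √(0.70390 + 1.17704) = 1.37147.
True dip = arctan(1.37147) = 53.9°, dipping toward SE (azimuth ≈ 142°).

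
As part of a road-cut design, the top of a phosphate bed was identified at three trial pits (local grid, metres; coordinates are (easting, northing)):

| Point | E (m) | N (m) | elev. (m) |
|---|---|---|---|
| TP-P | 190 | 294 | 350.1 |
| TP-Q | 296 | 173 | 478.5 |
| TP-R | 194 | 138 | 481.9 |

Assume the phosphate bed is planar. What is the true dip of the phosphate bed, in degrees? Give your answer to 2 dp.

Two edge vectors: TP-P→TP-Q = (106, -121, 128.4), TP-P→TP-R = (4, -156, 131.8).
Normal n = (TP-P→TP-Q) × (TP-P→TP-R) = (4082.6, -13457.2, -16052).
So ∂z/∂E = −n_x/n_z = 0.25434 and ∂z/∂N = −n_y/n_z = −0.83835.
Gradient magnitude |∇z| = √(a² + b²) = √(0.06469 + 0.70283) = 0.87608.
True dip = arctan(0.87608) = 41.22°, dipping toward NNW (azimuth ≈ 343°).

41.22°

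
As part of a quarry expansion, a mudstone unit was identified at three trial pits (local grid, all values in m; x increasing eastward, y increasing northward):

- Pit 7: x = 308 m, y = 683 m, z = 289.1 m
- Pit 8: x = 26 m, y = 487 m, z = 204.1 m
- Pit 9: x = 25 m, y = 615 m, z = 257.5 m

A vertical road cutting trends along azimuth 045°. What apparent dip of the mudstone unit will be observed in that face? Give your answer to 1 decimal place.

Let the plane be z = a·x + b·y + c.
Pit 8−Pit 7: −282a − 196b = −85;  Pit 9−Pit 7: −283a − 68b = −31.6.
Solving gives a = 0.01140, b = 0.41728.
Unit vector along 045° is (sin 45°, cos 45°) = (0.7071, 0.7071).
Slope in that direction = a·(0.7071) + b·(0.7071) = 0.30312.
Apparent dip = arctan|0.30312| = 16.9° (true dip is 22.7°, so apparent ≤ true as expected).

16.9°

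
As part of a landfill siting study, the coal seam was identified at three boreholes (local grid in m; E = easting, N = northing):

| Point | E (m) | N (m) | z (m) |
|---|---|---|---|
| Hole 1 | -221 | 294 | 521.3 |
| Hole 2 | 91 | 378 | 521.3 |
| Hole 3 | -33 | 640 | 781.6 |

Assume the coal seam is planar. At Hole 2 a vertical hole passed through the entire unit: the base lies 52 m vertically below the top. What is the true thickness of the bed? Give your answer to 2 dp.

38.41 m

Let the plane be z = a·E + b·N + c.
Hole 2−Hole 1: 312a + 84b = 0;  Hole 3−Hole 1: 188a + 346b = 260.3.
Solving gives a = −0.23725, b = 0.88122.
|∇z| = √(a²+b²) = 0.91260, so dip δ = arctan(0.91260) = 42.38°.
True thickness = vertical thickness × cos δ = 52 × cos 42.38° = 38.41 m.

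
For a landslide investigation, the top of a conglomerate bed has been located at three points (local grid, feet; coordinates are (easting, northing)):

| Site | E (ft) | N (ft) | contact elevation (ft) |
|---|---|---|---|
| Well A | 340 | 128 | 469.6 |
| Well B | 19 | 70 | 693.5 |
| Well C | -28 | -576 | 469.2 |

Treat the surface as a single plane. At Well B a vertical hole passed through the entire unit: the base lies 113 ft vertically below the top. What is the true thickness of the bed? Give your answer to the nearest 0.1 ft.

Let the plane be z = a·E + b·N + c.
Well B−Well A: −321a − 58b = 223.9;  Well C−Well A: −368a − 704b = −0.4.
Solving gives a = −0.77037, b = 0.40326.
|∇z| = √(a²+b²) = 0.86954, so dip δ = arctan(0.86954) = 41.01°.
True thickness = vertical thickness × cos δ = 113 × cos 41.01° = 85.3 ft.

85.3 ft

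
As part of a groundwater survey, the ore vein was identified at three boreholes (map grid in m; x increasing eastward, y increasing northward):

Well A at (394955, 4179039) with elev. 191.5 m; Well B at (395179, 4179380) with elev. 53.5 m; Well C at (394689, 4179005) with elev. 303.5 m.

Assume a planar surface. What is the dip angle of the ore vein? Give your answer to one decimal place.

23.1°

Two edge vectors: Well A→Well B = (224, 341, -138), Well A→Well C = (-266, -34, 112).
Normal n = (Well A→Well B) × (Well A→Well C) = (33500, 11620, 83090).
So ∂z/∂x = −n_x/n_z = −0.40318 and ∂z/∂y = −n_y/n_z = −0.13985.
Gradient magnitude |∇z| = √(a² + b²) = √(0.16255 + 0.01956) = 0.42674.
True dip = arctan(0.42674) = 23.1°, dipping toward ENE (azimuth ≈ 071°).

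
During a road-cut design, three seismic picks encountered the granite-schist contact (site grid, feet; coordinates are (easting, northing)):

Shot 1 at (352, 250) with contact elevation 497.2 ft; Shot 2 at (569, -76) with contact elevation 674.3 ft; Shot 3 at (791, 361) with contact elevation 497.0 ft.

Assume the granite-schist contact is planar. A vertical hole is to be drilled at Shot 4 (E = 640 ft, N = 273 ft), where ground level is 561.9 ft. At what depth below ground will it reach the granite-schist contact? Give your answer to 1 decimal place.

41.7 ft

Let the plane be z = a·E + b·N + c.
Shot 2−Shot 1: 217a − 326b = 177.1;  Shot 3−Shot 1: 439a + 111b = −0.2.
Solving gives a = 0.11718, b = −0.46525.
Then c = 497.2 − a·352 − b·250 = 572.26.
At (640, 273): z_contact = 75.00 − 127.01 + 572.26 = 520.25 ft.
Depth below ground = 561.9 − 520.25 = 41.7 ft.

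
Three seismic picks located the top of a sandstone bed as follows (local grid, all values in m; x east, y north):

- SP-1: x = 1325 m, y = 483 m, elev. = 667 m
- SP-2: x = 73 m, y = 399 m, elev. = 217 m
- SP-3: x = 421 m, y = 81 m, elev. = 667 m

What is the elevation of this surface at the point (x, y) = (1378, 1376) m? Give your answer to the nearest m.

-161 m

Let the plane be z = a·x + b·y + c.
SP-2−SP-1: −1252a − 84b = −450;  SP-3−SP-1: −904a − 402b = 0.
Solving gives a = 0.42329, b = −0.95187.
Then c = 667 − a·1325 − b·483 = 565.90.
At (1378, 1376): z = 583.3 − 1309.8 + 565.90 = -160.6 m.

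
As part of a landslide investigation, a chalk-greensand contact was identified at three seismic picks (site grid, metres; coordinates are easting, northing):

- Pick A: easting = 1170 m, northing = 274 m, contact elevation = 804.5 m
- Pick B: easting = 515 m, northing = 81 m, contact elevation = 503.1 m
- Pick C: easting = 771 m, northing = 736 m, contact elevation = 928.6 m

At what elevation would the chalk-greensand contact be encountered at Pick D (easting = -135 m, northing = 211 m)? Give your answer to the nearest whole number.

Two edge vectors: Pick A→Pick B = (-655, -193, -301.4), Pick A→Pick C = (-399, 462, 124.1).
Normal n = (Pick A→Pick B) × (Pick A→Pick C) = (115295.5, 201544.1, -379617).
So ∂z/∂easting = −n_x/n_z = 0.30372 and ∂z/∂northing = −n_y/n_z = 0.53091.
Intercept c from Pick A: 804.5 − 355.35 − 145.47 = 303.68.
At (-135, 211): z = −41.0 + 112.0 + 303.68 = 374.7 m.

375 m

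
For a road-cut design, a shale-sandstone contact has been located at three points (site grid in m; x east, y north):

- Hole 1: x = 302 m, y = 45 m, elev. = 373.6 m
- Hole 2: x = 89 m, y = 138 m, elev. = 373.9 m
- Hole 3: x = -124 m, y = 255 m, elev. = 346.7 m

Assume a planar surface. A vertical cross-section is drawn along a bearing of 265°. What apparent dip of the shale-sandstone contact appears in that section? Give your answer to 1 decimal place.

30.9°

Two edge vectors: Hole 1→Hole 2 = (-213, 93, 0.3), Hole 1→Hole 3 = (-426, 210, -26.9).
Normal n = (Hole 1→Hole 2) × (Hole 1→Hole 3) = (-2564.7, -5857.5, -5112).
So ∂z/∂x = −n_x/n_z = −0.50170 and ∂z/∂y = −n_y/n_z = −1.14583.
Unit vector along 265° is (sin 265°, cos 265°) = (-0.9962, -0.0872).
Slope in that direction = a·(-0.9962) + b·(-0.0872) = 0.59966.
Apparent dip = arctan|0.59966| = 30.9° (true dip is 51.4°, so apparent ≤ true as expected).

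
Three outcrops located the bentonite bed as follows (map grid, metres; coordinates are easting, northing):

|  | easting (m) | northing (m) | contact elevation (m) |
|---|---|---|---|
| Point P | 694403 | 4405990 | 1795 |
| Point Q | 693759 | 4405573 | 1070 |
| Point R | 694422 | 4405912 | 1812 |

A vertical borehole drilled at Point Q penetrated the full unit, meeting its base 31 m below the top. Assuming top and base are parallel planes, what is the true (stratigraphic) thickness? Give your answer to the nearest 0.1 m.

20.9 m

Two edge vectors: Point P→Point Q = (-644, -417, -725), Point P→Point R = (19, -78, 17).
Normal n = (Point P→Point Q) × (Point P→Point R) = (-63639, -2827, 58155).
So ∂z/∂easting = −n_x/n_z = 1.09430 and ∂z/∂northing = −n_y/n_z = 0.04861.
|∇z| = √(a²+b²) = 1.09538, so dip δ = arctan(1.09538) = 47.61°.
True thickness = vertical thickness × cos δ = 31 × cos 47.61° = 20.9 m.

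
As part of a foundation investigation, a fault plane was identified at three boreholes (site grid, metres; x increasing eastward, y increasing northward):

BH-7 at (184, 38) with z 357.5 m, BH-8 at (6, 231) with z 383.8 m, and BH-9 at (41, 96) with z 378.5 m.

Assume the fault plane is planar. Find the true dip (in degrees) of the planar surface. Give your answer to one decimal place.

Two edge vectors: BH-7→BH-8 = (-178, 193, 26.3), BH-7→BH-9 = (-143, 58, 21).
Normal n = (BH-7→BH-8) × (BH-7→BH-9) = (2527.6, -22.9, 17275).
So ∂z/∂x = −n_x/n_z = −0.14632 and ∂z/∂y = −n_y/n_z = 0.00133.
Gradient magnitude |∇z| = √(a² + b²) = √(0.02141 + 0.00000) = 0.14632.
True dip = arctan(0.14632) = 8.3°, dipping toward E (azimuth ≈ 091°).

8.3°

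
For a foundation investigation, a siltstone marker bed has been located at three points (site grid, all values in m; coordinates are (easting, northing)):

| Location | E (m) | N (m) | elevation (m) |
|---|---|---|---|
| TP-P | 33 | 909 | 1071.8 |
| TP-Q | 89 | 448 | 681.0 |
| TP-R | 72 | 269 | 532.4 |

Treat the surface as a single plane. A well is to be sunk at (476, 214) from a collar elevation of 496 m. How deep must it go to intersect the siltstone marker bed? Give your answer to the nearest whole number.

42 m

Let the plane be z = a·E + b·N + c.
TP-Q−TP-P: 56a − 461b = −390.8;  TP-R−TP-P: 39a − 640b = −539.4.
Solving gives a = −0.08110, b = 0.83787.
Then c = 1071.8 − a·33 − b·909 = 312.85.
At (476, 214): z_contact = −38.6 + 179.3 + 312.85 = 453.6 m.
Depth below ground = 496 − 453.6 = 42 m.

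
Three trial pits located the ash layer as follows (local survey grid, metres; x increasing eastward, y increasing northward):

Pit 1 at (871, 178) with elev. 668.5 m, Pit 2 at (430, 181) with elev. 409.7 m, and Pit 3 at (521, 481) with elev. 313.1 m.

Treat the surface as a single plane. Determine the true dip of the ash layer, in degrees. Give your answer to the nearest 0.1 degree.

Let the plane be z = a·x + b·y + c.
Pit 2−Pit 1: −441a + 3b = −258.8;  Pit 3−Pit 1: −350a + 303b = −355.4.
Solving gives a = 0.58345, b = −0.49898.
Gradient magnitude |∇z| = √(a² + b²) = √(0.34042 + 0.24898) = 0.76772.
True dip = arctan(0.76772) = 37.5°, dipping toward NW (azimuth ≈ 311°).

37.5°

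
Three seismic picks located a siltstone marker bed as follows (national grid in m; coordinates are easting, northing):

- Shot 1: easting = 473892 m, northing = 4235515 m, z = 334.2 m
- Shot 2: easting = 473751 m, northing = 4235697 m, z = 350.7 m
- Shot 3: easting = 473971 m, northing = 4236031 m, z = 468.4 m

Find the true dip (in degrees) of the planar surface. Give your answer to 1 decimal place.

Two edge vectors: Shot 1→Shot 2 = (-141, 182, 16.5), Shot 1→Shot 3 = (79, 516, 134.2).
Normal n = (Shot 1→Shot 2) × (Shot 1→Shot 3) = (15910.4, 20225.7, -87134).
So ∂z/∂easting = −n_x/n_z = 0.18260 and ∂z/∂northing = −n_y/n_z = 0.23212.
Gradient magnitude |∇z| = √(a² + b²) = √(0.03334 + 0.05388) = 0.29533.
True dip = arctan(0.29533) = 16.5°, dipping toward SW (azimuth ≈ 218°).

16.5°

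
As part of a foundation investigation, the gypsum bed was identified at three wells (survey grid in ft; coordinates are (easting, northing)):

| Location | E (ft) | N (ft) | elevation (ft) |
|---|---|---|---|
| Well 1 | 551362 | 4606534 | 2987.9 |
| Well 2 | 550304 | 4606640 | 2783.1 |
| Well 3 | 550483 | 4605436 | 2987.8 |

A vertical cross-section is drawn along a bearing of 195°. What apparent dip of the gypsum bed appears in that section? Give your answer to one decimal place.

Let the plane be z = a·E + b·N + c.
Well 2−Well 1: −1058a + 106b = −204.8;  Well 3−Well 1: −879a − 1098b = −0.1.
Solving gives a = 0.17921, b = −0.14337.
Unit vector along 195° is (sin 195°, cos 195°) = (-0.2588, -0.9659).
Slope in that direction = a·(-0.2588) + b·(-0.9659) = 0.09211.
Apparent dip = arctan|0.09211| = 5.3° (true dip is 12.9°, so apparent ≤ true as expected).

5.3°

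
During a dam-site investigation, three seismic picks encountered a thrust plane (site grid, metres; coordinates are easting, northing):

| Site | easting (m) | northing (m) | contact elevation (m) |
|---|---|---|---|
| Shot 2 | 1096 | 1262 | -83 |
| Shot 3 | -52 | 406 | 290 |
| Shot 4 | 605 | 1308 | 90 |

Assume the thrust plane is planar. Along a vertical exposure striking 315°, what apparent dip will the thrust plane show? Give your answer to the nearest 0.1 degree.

15.1°

Let the plane be z = a·easting + b·northing + c.
Shot 3−Shot 2: −1148a − 856b = 373;  Shot 4−Shot 2: −491a + 46b = 173.
Solving gives a = −0.34928, b = 0.03268.
Unit vector along 315° is (sin 315°, cos 315°) = (-0.7071, 0.7071).
Slope in that direction = a·(-0.7071) + b·(0.7071) = 0.27009.
Apparent dip = arctan|0.27009| = 15.1° (true dip is 19.3°, so apparent ≤ true as expected).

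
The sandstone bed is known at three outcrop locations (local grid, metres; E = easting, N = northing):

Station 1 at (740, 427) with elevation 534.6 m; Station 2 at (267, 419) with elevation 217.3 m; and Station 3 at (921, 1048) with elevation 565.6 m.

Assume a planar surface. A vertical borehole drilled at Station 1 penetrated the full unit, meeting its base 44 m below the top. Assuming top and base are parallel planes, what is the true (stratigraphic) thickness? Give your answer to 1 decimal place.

36.2 m

Two edge vectors: Station 1→Station 2 = (-473, -8, -317.3), Station 1→Station 3 = (181, 621, 31).
Normal n = (Station 1→Station 2) × (Station 1→Station 3) = (196795.3, -42768.3, -292285).
So ∂z/∂E = −n_x/n_z = 0.67330 and ∂z/∂N = −n_y/n_z = −0.14632.
|∇z| = √(a²+b²) = 0.68902, so dip δ = arctan(0.68902) = 34.57°.
True thickness = vertical thickness × cos δ = 44 × cos 34.57° = 36.2 m.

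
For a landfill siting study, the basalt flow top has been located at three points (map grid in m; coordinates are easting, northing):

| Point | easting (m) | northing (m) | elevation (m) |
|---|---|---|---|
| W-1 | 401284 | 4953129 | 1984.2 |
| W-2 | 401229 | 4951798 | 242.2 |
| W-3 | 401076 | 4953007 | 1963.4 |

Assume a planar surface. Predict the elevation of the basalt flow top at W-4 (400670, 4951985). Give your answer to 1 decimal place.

874.7 m

Two edge vectors: W-1→W-2 = (-55, -1331, -1742), W-1→W-3 = (-208, -122, -20.8).
Normal n = (W-1→W-2) × (W-1→W-3) = (-184839.2, 361192, -270138).
So ∂z/∂easting = −n_x/n_z = −0.684239907 and ∂z/∂northing = −n_y/n_z = 1.337064759.
Intercept c from W-1: 1984.2 + 274574.53 − 6622654.24 = −6346095.51.
At (400670, 4951985): z = −274154.4 + 6621124.6 − 6346095.51 = 874.7 m.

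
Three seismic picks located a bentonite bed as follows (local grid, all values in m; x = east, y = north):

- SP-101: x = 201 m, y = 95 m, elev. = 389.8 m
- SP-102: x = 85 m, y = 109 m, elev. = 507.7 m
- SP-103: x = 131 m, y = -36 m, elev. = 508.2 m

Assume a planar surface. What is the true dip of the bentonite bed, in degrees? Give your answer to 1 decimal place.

48.0°

Let the plane be z = a·x + b·y + c.
SP-102−SP-101: −116a + 14b = 117.9;  SP-103−SP-101: −70a − 131b = 118.4.
Solving gives a = −1.05728, b = −0.33886.
Gradient magnitude |∇z| = √(a² + b²) = √(1.11783 + 0.11483) = 1.11025.
True dip = arctan(1.11025) = 48.0°, dipping toward ENE (azimuth ≈ 072°).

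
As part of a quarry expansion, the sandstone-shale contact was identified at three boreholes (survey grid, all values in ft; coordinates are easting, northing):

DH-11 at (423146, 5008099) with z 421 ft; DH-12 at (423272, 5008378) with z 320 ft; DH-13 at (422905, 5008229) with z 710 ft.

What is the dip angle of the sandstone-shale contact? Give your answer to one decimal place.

48.5°

Let the plane be z = a·easting + b·northing + c.
DH-12−DH-11: 126a + 279b = −101;  DH-13−DH-11: −241a + 130b = 289.
Solving gives a = −1.12129, b = 0.14438.
Gradient magnitude |∇z| = √(a² + b²) = √(1.25729 + 0.02085) = 1.13055.
True dip = arctan(1.13055) = 48.5°, dipping toward E (azimuth ≈ 097°).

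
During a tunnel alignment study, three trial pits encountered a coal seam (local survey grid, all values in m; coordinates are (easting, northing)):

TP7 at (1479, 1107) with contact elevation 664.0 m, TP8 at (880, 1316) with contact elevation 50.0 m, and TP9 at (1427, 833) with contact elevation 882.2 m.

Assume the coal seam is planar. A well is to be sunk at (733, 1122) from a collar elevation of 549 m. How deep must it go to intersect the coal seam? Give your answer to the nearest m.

422 m

Two edge vectors: TP7→TP8 = (-599, 209, -614), TP7→TP9 = (-52, -274, 218.2).
Normal n = (TP7→TP8) × (TP7→TP9) = (-122632.2, 162629.8, 174994).
So ∂z/∂E = −n_x/n_z = 0.70078 and ∂z/∂N = −n_y/n_z = −0.92935.
Intercept c from TP7: 664 − 1036.45 + 1028.78 = 656.33.
At (733, 1122): z_contact = 513.7 − 1042.7 + 656.33 = 127.3 m.
Depth below ground = 549 − 127.3 = 422 m.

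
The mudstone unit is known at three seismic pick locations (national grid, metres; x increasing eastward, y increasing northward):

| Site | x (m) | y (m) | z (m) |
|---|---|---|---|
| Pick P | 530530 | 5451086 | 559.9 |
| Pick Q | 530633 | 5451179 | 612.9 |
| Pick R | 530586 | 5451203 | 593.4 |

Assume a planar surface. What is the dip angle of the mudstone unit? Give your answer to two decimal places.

Two edge vectors: Pick P→Pick Q = (103, 93, 53), Pick P→Pick R = (56, 117, 33.5).
Normal n = (Pick P→Pick Q) × (Pick P→Pick R) = (-3085.5, -482.5, 6843).
So ∂z/∂x = −n_x/n_z = 0.45090 and ∂z/∂y = −n_y/n_z = 0.07051.
Gradient magnitude |∇z| = √(a² + b²) = √(0.20331 + 0.00497) = 0.45638.
True dip = arctan(0.45638) = 24.53°, dipping toward W (azimuth ≈ 261°).

24.53°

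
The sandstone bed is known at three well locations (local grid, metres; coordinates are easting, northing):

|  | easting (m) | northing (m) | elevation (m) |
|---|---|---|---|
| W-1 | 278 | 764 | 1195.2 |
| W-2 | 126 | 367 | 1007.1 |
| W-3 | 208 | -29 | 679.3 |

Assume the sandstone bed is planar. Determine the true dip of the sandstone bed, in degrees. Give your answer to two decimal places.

42.76°

Two edge vectors: W-1→W-2 = (-152, -397, -188.1), W-1→W-3 = (-70, -793, -515.9).
Normal n = (W-1→W-2) × (W-1→W-3) = (55649, -65249.8, 92746).
So ∂z/∂easting = −n_x/n_z = −0.60002 and ∂z/∂northing = −n_y/n_z = 0.70353.
Gradient magnitude |∇z| = √(a² + b²) = √(0.36002 + 0.49496) = 0.92465.
True dip = arctan(0.92465) = 42.76°, dipping toward SE (azimuth ≈ 140°).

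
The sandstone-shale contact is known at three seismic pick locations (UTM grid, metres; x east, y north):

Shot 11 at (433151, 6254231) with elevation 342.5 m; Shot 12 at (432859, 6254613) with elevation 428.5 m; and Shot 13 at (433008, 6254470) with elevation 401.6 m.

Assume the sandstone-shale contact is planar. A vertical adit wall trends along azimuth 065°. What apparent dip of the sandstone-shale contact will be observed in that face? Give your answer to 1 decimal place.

14.5°

Let the plane be z = a·x + b·y + c.
Shot 12−Shot 11: −292a + 382b = 86;  Shot 13−Shot 11: −143a + 239b = 59.1.
Solving gives a = 0.13337, b = 0.32708.
Unit vector along 065° is (sin 65°, cos 65°) = (0.9063, 0.4226).
Slope in that direction = a·(0.9063) + b·(0.4226) = 0.25911.
Apparent dip = arctan|0.25911| = 14.5° (true dip is 19.5°, so apparent ≤ true as expected).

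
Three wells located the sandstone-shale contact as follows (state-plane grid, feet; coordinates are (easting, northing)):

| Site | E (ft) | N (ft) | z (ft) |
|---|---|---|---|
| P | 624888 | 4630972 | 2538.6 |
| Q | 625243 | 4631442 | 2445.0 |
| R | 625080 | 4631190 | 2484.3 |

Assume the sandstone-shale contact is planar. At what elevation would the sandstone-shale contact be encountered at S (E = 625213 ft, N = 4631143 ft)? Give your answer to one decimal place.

Two edge vectors: P→Q = (355, 470, -93.6), P→R = (192, 218, -54.3).
Normal n = (P→Q) × (P→R) = (-5116.2, 1305.3, -12850).
So ∂z/∂E = −n_x/n_z = −0.398147860 and ∂z/∂N = −n_y/n_z = 0.101579767.
Intercept c from P: 2538.6 + 248797.82 − 470413.05 = −219076.63.
At (625213, 4631143): z = −248927.2 + 470430.4 − 219076.63 = 2426.6 ft.

2426.6 ft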